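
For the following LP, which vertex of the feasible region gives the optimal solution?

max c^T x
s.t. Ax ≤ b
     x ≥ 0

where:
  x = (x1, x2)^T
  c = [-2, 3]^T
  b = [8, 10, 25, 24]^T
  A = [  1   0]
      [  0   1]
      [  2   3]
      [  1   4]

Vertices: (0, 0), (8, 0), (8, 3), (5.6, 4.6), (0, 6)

Evaluate the objective at each vertex of the feasible region:
  z(0, 0) = 0
  z(8, 0) = -16
  z(8, 3) = -7
  z(5.6, 4.6) = 2.6
  z(0, 6) = 18  ←
The maximum is at x1 = 0, x2 = 6.

(0, 6)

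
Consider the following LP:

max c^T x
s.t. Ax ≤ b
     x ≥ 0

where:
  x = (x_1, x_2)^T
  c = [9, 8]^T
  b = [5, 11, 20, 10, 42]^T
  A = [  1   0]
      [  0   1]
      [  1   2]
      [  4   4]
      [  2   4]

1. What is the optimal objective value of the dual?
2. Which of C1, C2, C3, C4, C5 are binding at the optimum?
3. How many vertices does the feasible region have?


1. 22.5
2. C4
3. 3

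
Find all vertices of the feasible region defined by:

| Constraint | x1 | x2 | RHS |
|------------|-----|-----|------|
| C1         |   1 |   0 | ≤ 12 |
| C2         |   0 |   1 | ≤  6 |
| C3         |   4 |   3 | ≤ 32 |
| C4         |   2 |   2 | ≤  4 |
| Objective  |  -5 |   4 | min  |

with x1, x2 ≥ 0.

(0, 0), (2, 0), (0, 2)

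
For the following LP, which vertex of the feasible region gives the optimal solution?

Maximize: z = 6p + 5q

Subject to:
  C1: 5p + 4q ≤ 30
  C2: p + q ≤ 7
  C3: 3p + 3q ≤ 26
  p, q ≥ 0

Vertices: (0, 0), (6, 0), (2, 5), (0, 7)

Evaluate the objective at each vertex of the feasible region:
  z(0, 0) = 0
  z(6, 0) = 36
  z(2, 5) = 37  ←
  z(0, 7) = 35
The maximum is at p = 2, q = 5.

(2, 5)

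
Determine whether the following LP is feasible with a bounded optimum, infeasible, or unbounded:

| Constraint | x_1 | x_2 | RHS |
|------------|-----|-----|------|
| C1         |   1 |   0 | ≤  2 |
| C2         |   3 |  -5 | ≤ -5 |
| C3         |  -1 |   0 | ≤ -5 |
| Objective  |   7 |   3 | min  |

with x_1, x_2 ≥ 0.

Infeasible (no feasible solution exists)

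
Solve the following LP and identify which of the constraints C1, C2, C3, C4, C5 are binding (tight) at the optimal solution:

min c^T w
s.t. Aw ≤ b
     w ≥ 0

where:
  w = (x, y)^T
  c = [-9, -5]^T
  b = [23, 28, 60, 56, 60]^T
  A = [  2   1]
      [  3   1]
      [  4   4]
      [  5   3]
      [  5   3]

At x = 7, y = 7, compute slack b - a·x for each constraint:
  C1: 23 − 21 = 2  (slack)
  C2: 28 − 28 = 0  (binding)
  C3: 60 − 56 = 4  (slack)
  C4: 56 − 56 = 0  (binding)
  C5: 60 − 56 = 4  (slack)

Optimal: x = 7, y = 7
Binding: C2, C4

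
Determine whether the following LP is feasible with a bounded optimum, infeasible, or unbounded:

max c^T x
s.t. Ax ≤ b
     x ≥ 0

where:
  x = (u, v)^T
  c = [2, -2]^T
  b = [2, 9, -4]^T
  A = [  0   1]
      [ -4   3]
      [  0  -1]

Infeasible (no feasible solution exists)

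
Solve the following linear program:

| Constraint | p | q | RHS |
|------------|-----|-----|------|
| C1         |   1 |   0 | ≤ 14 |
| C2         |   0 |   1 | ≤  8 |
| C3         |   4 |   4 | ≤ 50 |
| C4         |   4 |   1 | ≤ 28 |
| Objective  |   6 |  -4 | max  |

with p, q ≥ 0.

Evaluate the objective at each vertex of the feasible region:
  z(0, 0) = 0
  z(7, 0) = 42  ←
  z(5.167, 7.333) = 1.667
  z(4.5, 8) = -5
  z(0, 8) = -32
The maximum is at p = 7, q = 0.

p = 7, q = 0, z = 42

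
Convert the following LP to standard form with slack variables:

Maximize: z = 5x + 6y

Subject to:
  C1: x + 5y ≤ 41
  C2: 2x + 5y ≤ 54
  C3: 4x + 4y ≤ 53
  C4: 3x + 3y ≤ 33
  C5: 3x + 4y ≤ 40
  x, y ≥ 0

max z = 5x + 6y

s.t.
  x + 5y + s1 = 41
  2x + 5y + s2 = 54
  4x + 4y + s3 = 53
  3x + 3y + s4 = 33
  3x + 4y + s5 = 40
  x, y, s1, s2, s3, s4, s5 ≥ 0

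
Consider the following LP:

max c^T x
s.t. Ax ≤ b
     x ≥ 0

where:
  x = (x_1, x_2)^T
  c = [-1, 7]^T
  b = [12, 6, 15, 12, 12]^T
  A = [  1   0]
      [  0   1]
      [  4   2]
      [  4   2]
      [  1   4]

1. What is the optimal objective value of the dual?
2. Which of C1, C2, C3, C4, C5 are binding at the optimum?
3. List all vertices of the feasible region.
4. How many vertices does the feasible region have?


1. 21
2. C5
3. (0, 0), (3, 0), (1.714, 2.571), (0, 3)
4. 4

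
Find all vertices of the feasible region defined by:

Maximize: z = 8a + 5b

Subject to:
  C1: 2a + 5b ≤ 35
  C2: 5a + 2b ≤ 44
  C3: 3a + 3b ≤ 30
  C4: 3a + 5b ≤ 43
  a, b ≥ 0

(0, 0), (8.8, 0), (8, 2), (5, 5), (0, 7)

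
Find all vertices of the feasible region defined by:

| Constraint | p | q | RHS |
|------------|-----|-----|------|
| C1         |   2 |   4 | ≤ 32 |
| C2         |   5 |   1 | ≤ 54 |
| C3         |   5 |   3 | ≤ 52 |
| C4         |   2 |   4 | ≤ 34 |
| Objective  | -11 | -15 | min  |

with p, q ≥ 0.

(0, 0), (10.4, 0), (8, 4), (0, 8)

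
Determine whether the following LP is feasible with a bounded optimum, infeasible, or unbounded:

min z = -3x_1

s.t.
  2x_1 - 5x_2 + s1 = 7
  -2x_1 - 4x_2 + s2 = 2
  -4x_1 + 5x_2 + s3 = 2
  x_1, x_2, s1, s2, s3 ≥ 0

Unbounded (objective can decrease without bound)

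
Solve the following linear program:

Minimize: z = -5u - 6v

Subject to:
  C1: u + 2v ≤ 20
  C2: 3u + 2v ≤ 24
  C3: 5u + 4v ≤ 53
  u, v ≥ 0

Evaluate the objective at each vertex of the feasible region:
  z(0, 0) = 0
  z(8, 0) = -40
  z(2, 9) = -64  ←
  z(0, 10) = -60
The minimum is at u = 2, v = 9.

u = 2, v = 9, z = -64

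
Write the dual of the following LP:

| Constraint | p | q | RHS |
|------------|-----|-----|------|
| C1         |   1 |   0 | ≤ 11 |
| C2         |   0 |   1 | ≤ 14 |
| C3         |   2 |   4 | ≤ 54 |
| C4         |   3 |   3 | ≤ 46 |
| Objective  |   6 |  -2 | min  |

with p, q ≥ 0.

Primal min cᵀx s.t. Ax ≤ b, x ≥ 0  →  Dual max −bᵀy s.t. Aᵀy ≥ −c, y ≥ 0.

Maximize: z = -11y1 - 14y2 - 54y3 - 46y4

Subject to:
  y1 + 2y3 + 3y4 ≥ -6
  y2 + 4y3 + 3y4 ≥ 2
  y1, y2, y3, y4 ≥ 0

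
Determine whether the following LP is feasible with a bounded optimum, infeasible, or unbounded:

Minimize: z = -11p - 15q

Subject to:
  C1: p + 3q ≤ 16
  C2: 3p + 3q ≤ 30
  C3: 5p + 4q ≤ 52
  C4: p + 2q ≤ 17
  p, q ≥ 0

Feasible with a bounded optimal solution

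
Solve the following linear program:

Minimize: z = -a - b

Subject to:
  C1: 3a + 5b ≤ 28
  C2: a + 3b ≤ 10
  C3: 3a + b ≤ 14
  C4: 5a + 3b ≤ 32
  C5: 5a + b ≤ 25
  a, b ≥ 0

Evaluate the objective at each vertex of the feasible region:
  z(0, 0) = 0
  z(4.667, 0) = -4.667
  z(4, 2) = -6  ←
  z(0, 3.333) = -3.333
The minimum is at a = 4, b = 2.

a = 4, b = 2, z = -6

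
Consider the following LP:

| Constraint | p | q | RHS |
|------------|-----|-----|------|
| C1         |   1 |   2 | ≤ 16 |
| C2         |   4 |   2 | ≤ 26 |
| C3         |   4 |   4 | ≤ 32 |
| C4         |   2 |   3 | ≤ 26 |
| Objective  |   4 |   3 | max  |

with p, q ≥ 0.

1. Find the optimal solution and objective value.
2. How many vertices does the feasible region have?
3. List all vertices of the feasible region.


1. p = 5, q = 3, z = 29
2. 4
3. (0, 0), (6.5, 0), (5, 3), (0, 8)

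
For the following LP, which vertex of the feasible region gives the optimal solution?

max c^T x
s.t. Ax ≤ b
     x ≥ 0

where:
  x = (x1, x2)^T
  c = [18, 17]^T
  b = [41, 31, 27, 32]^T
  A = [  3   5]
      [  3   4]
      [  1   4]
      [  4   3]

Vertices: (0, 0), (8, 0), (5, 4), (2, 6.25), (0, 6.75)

Evaluate the objective at each vertex of the feasible region:
  z(0, 0) = 0
  z(8, 0) = 144
  z(5, 4) = 158  ←
  z(2, 6.25) = 142.2
  z(0, 6.75) = 114.8
The maximum is at x1 = 5, x2 = 4.

(5, 4)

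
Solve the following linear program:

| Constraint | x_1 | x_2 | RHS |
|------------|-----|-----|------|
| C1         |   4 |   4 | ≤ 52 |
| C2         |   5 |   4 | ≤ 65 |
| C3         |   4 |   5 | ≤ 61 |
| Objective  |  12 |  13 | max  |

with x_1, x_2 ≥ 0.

Evaluate the objective at each vertex of the feasible region:
  z(0, 0) = 0
  z(13, 0) = 156
  z(4, 9) = 165  ←
  z(0, 12.2) = 158.6
The maximum is at x_1 = 4, x_2 = 9.

x_1 = 4, x_2 = 9, z = 165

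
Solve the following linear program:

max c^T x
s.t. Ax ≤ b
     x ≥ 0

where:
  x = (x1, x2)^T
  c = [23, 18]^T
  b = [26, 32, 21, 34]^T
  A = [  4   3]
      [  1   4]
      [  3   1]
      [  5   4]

Evaluate the objective at each vertex of the feasible region:
  z(0, 0) = 0
  z(6.5, 0) = 149.5
  z(2, 6) = 154  ←
  z(0.5, 7.875) = 153.2
  z(0, 8) = 144
The maximum is at x1 = 2, x2 = 6.

x1 = 2, x2 = 6, z = 154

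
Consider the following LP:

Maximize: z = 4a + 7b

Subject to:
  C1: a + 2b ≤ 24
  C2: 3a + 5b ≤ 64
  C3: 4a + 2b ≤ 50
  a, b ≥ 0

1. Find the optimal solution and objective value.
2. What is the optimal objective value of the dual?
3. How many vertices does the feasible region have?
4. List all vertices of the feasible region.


1. a = 8, b = 8, z = 88
2. 88
3. 5
4. (0, 0), (12.5, 0), (8.714, 7.571), (8, 8), (0, 12)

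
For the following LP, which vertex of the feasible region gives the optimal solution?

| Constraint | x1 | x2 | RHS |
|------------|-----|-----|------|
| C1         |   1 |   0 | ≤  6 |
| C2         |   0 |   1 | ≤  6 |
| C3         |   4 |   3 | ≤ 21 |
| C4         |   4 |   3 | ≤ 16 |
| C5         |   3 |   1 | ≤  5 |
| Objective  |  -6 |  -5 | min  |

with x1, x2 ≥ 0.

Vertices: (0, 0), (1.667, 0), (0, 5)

Evaluate the objective at each vertex of the feasible region:
  z(0, 0) = 0
  z(1.667, 0) = -10
  z(0, 5) = -25  ←
The minimum is at x1 = 0, x2 = 5.

(0, 5)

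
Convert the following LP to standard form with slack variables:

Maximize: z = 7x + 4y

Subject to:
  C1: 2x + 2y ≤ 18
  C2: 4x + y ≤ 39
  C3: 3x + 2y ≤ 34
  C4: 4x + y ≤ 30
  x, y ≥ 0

max z = 7x + 4y

s.t.
  2x + 2y + s1 = 18
  4x + y + s2 = 39
  3x + 2y + s3 = 34
  4x + y + s4 = 30
  x, y, s1, s2, s3, s4 ≥ 0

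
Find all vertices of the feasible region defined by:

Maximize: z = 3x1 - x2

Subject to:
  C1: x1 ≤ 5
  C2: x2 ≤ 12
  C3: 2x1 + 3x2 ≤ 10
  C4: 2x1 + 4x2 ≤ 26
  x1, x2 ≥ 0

(0, 0), (5, 0), (0, 3.333)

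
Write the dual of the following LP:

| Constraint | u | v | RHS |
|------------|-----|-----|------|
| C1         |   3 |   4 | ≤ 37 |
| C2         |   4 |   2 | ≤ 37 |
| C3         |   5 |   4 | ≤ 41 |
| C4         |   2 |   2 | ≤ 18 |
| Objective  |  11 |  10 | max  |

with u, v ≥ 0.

Primal max cᵀx s.t. Ax ≤ b, x ≥ 0  →  Dual min bᵀy s.t. Aᵀy ≥ c, y ≥ 0.

Minimize: z = 37y1 + 37y2 + 41y3 + 18y4

Subject to:
  3y1 + 4y2 + 5y3 + 2y4 ≥ 11
  4y1 + 2y2 + 4y3 + 2y4 ≥ 10
  y1, y2, y3, y4 ≥ 0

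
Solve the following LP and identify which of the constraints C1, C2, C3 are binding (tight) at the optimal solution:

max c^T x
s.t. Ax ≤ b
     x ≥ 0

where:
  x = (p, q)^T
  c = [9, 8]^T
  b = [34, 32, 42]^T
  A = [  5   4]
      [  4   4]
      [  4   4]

At p = 2, q = 6, compute slack b - a·x for each constraint:
  C1: 34 − 34 = 0  (binding)
  C2: 32 − 32 = 0  (binding)
  C3: 42 − 32 = 10  (slack)

Optimal: p = 2, q = 6
Binding: C1, C2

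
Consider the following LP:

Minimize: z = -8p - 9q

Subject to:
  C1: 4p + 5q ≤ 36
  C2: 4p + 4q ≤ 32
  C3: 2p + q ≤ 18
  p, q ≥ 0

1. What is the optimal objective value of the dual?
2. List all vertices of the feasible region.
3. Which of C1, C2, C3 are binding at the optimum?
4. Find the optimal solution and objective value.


1. -68
2. (0, 0), (8, 0), (4, 4), (0, 7.2)
3. C1, C2
4. p = 4, q = 4, z = -68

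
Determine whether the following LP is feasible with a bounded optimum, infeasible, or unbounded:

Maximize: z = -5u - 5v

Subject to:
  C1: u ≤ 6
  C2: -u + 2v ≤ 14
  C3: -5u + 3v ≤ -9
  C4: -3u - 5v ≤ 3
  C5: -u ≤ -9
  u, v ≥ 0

Infeasible (no feasible solution exists)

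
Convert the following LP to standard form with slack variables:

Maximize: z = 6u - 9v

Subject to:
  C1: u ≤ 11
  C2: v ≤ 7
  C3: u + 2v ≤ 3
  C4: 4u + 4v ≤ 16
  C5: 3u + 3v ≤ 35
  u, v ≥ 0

max z = 6u - 9v

s.t.
  u + s1 = 11
  v + s2 = 7
  u + 2v + s3 = 3
  4u + 4v + s4 = 16
  3u + 3v + s5 = 35
  u, v, s1, s2, s3, s4, s5 ≥ 0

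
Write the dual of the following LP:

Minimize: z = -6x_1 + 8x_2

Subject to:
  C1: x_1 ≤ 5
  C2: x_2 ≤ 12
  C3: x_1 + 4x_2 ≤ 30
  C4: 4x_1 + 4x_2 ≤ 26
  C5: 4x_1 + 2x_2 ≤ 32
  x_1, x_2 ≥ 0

Primal min cᵀx s.t. Ax ≤ b, x ≥ 0  →  Dual max −bᵀy s.t. Aᵀy ≥ −c, y ≥ 0.

Maximize: z = -5y1 - 12y2 - 30y3 - 26y4 - 32y5

Subject to:
  y1 + y3 + 4y4 + 4y5 ≥ 6
  y2 + 4y3 + 4y4 + 2y5 ≥ -8
  y1, y2, y3, y4, y5 ≥ 0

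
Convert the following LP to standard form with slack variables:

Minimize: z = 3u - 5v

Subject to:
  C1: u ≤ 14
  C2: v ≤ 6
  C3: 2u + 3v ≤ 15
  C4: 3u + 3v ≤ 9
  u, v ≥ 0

min z = 3u - 5v

s.t.
  u + s1 = 14
  v + s2 = 6
  2u + 3v + s3 = 15
  3u + 3v + s4 = 9
  u, v, s1, s2, s3, s4 ≥ 0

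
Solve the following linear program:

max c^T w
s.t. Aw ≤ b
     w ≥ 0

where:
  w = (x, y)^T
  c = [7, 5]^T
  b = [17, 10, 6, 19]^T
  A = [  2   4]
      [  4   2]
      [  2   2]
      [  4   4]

Evaluate the objective at each vertex of the feasible region:
  z(0, 0) = 0
  z(2.5, 0) = 17.5
  z(2, 1) = 19  ←
  z(0, 3) = 15
The maximum is at x = 2, y = 1.

x = 2, y = 1, z = 19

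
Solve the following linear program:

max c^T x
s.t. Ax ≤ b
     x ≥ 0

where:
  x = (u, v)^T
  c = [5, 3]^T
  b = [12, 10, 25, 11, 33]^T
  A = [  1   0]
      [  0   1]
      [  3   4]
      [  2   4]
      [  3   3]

Evaluate the objective at each vertex of the feasible region:
  z(0, 0) = 0
  z(5.5, 0) = 27.5  ←
  z(0, 2.75) = 8.25
The maximum is at u = 5.5, v = 0.

u = 5.5, v = 0, z = 27.5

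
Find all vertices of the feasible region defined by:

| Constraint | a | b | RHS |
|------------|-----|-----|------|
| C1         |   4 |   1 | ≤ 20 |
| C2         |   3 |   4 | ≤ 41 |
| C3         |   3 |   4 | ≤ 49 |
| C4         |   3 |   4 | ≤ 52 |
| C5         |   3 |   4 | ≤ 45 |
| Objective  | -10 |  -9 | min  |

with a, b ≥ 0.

(0, 0), (5, 0), (3, 8), (0, 10.25)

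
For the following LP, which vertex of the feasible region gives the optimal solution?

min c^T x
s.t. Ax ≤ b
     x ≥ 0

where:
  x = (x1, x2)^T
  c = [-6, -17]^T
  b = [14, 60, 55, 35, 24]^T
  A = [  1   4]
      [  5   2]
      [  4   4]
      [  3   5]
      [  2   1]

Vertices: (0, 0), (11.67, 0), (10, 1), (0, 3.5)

Evaluate the objective at each vertex of the feasible region:
  z(0, 0) = 0
  z(11.67, 0) = -70
  z(10, 1) = -77  ←
  z(0, 3.5) = -59.5
The minimum is at x1 = 10, x2 = 1.

(10, 1)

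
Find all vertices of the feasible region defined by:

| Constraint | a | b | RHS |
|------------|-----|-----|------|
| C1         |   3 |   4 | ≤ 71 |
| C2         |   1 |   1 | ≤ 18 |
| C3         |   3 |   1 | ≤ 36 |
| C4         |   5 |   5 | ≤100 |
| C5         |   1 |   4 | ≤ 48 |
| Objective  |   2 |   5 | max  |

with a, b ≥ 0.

(0, 0), (12, 0), (9, 9), (8, 10), (0, 12)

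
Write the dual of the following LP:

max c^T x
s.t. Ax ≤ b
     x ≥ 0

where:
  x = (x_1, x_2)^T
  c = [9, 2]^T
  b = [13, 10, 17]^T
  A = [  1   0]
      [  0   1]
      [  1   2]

Primal max cᵀx s.t. Ax ≤ b, x ≥ 0  →  Dual min bᵀy s.t. Aᵀy ≥ c, y ≥ 0.

Minimize: z = 13y1 + 10y2 + 17y3

Subject to:
  y1 + y3 ≥ 9
  y2 + 2y3 ≥ 2
  y1, y2, y3 ≥ 0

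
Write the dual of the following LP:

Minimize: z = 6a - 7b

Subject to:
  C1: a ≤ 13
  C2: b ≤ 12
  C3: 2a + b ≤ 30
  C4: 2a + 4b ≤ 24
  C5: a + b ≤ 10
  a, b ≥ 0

Primal min cᵀx s.t. Ax ≤ b, x ≥ 0  →  Dual max −bᵀy s.t. Aᵀy ≥ −c, y ≥ 0.

Maximize: z = -13y1 - 12y2 - 30y3 - 24y4 - 10y5

Subject to:
  y1 + 2y3 + 2y4 + y5 ≥ -6
  y2 + y3 + 4y4 + y5 ≥ 7
  y1, y2, y3, y4, y5 ≥ 0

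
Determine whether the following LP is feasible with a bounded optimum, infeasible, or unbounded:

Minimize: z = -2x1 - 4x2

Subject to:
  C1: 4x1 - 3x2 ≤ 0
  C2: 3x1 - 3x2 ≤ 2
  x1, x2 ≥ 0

Unbounded (objective can decrease without bound)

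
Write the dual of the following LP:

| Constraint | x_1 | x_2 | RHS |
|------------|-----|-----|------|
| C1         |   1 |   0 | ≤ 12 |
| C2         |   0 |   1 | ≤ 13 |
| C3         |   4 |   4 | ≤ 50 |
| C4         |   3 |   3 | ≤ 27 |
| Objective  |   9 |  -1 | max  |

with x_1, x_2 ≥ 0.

Primal max cᵀx s.t. Ax ≤ b, x ≥ 0  →  Dual min bᵀy s.t. Aᵀy ≥ c, y ≥ 0.

Minimize: z = 12y1 + 13y2 + 50y3 + 27y4

Subject to:
  y1 + 4y3 + 3y4 ≥ 9
  y2 + 4y3 + 3y4 ≥ -1
  y1, y2, y3, y4 ≥ 0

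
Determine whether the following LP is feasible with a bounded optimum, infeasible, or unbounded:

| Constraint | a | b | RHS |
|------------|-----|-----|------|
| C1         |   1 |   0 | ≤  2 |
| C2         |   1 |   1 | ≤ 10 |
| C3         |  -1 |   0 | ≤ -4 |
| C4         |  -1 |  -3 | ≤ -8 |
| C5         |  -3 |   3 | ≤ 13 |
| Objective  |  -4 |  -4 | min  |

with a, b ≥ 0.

Infeasible (no feasible solution exists)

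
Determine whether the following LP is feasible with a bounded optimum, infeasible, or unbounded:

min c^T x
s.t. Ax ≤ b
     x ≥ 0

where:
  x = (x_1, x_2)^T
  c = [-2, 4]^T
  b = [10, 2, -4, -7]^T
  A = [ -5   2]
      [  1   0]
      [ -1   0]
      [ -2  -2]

Infeasible (no feasible solution exists)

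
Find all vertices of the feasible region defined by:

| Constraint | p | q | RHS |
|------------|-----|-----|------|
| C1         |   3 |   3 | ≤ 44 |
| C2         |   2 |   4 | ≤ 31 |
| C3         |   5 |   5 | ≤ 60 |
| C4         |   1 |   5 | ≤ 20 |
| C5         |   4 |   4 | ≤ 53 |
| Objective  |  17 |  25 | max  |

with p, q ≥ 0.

(0, 0), (12, 0), (10, 2), (0, 4)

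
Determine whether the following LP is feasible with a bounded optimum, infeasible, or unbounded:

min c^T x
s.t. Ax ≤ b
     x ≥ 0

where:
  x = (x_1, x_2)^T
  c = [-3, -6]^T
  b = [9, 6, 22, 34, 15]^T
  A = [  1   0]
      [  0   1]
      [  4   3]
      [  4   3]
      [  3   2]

Feasible with a bounded optimal solution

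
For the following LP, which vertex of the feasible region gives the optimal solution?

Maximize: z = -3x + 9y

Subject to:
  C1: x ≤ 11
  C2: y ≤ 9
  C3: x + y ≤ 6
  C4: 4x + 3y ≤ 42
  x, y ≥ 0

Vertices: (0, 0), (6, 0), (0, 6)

Evaluate the objective at each vertex of the feasible region:
  z(0, 0) = 0
  z(6, 0) = -18
  z(0, 6) = 54  ←
The maximum is at x = 0, y = 6.

(0, 6)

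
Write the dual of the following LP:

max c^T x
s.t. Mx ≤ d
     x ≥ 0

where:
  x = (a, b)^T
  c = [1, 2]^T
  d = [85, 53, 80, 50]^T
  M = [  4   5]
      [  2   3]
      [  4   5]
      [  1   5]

Primal max cᵀx s.t. Ax ≤ b, x ≥ 0  →  Dual min bᵀy s.t. Aᵀy ≥ c, y ≥ 0.

Minimize: z = 85y1 + 53y2 + 80y3 + 50y4

Subject to:
  4y1 + 2y2 + 4y3 + y4 ≥ 1
  5y1 + 3y2 + 5y3 + 5y4 ≥ 2
  y1, y2, y3, y4 ≥ 0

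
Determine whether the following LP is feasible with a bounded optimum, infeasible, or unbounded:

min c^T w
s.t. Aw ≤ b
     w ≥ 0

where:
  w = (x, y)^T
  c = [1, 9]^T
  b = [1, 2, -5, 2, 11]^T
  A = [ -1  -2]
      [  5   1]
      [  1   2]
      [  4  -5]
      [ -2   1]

Infeasible (no feasible solution exists)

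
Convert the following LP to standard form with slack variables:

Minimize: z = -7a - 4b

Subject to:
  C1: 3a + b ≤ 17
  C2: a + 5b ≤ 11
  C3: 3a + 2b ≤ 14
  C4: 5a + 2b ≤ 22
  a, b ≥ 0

min z = -7a - 4b

s.t.
  3a + b + s1 = 17
  a + 5b + s2 = 11
  3a + 2b + s3 = 14
  5a + 2b + s4 = 22
  a, b, s1, s2, s3, s4 ≥ 0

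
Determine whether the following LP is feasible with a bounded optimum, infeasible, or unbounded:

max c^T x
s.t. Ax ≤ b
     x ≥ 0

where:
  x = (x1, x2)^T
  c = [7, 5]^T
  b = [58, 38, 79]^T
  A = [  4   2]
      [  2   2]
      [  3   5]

Feasible with a bounded optimal solution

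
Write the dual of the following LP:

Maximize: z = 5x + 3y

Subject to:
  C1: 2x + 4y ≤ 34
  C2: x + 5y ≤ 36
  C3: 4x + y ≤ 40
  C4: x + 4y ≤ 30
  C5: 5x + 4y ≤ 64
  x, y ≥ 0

Primal max cᵀx s.t. Ax ≤ b, x ≥ 0  →  Dual min bᵀy s.t. Aᵀy ≥ c, y ≥ 0.

Minimize: z = 34y1 + 36y2 + 40y3 + 30y4 + 64y5

Subject to:
  2y1 + y2 + 4y3 + y4 + 5y5 ≥ 5
  4y1 + 5y2 + y3 + 4y4 + 4y5 ≥ 3
  y1, y2, y3, y4, y5 ≥ 0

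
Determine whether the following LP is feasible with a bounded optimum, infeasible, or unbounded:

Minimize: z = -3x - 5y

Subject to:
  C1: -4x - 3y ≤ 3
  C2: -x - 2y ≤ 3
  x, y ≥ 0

Unbounded (objective can decrease without bound)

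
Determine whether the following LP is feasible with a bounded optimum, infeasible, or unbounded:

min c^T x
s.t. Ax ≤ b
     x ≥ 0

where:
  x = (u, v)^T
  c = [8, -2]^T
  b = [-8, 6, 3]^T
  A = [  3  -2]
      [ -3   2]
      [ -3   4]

Infeasible (no feasible solution exists)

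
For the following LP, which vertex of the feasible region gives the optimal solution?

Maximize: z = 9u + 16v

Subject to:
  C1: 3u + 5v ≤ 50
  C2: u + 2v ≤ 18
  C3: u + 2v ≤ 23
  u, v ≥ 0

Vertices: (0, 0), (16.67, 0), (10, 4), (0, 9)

Evaluate the objective at each vertex of the feasible region:
  z(0, 0) = 0
  z(16.67, 0) = 150
  z(10, 4) = 154  ←
  z(0, 9) = 144
The maximum is at u = 10, v = 4.

(10, 4)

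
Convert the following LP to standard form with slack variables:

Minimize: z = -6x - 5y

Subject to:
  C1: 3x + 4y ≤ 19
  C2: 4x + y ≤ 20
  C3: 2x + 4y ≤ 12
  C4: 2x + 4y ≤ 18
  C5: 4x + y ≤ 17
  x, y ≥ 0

min z = -6x - 5y

s.t.
  3x + 4y + s1 = 19
  4x + y + s2 = 20
  2x + 4y + s3 = 12
  2x + 4y + s4 = 18
  4x + y + s5 = 17
  x, y, s1, s2, s3, s4, s5 ≥ 0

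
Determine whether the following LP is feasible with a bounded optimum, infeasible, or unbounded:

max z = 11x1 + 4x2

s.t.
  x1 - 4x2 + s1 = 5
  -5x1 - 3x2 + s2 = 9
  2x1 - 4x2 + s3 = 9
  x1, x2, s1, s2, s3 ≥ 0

Unbounded (objective can increase without bound)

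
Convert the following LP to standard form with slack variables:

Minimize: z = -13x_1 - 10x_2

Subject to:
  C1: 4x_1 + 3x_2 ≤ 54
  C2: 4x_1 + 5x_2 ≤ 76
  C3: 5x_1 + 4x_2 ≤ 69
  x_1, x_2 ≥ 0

min z = -13x_1 - 10x_2

s.t.
  4x_1 + 3x_2 + s1 = 54
  4x_1 + 5x_2 + s2 = 76
  5x_1 + 4x_2 + s3 = 69
  x_1, x_2, s1, s2, s3 ≥ 0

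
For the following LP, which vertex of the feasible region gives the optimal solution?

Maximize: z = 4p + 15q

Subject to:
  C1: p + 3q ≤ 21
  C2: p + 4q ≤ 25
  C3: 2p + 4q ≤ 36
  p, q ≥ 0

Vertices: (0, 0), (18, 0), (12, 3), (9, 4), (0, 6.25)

Evaluate the objective at each vertex of the feasible region:
  z(0, 0) = 0
  z(18, 0) = 72
  z(12, 3) = 93
  z(9, 4) = 96  ←
  z(0, 6.25) = 93.75
The maximum is at p = 9, q = 4.

(9, 4)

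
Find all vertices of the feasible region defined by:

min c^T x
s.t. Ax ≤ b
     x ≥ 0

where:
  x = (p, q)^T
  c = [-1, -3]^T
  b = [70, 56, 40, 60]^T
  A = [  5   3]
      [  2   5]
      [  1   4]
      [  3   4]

(0, 0), (14, 0), (9.579, 7.368), (8, 8), (0, 10)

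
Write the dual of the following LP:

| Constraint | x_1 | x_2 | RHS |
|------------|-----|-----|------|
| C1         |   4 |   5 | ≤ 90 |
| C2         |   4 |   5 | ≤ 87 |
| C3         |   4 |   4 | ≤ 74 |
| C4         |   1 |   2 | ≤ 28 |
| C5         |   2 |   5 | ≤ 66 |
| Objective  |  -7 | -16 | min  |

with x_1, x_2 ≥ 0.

Primal min cᵀx s.t. Ax ≤ b, x ≥ 0  →  Dual max −bᵀy s.t. Aᵀy ≥ −c, y ≥ 0.

Maximize: z = -90y1 - 87y2 - 74y3 - 28y4 - 66y5

Subject to:
  4y1 + 4y2 + 4y3 + y4 + 2y5 ≥ 7
  5y1 + 5y2 + 4y3 + 2y4 + 5y5 ≥ 16
  y1, y2, y3, y4, y5 ≥ 0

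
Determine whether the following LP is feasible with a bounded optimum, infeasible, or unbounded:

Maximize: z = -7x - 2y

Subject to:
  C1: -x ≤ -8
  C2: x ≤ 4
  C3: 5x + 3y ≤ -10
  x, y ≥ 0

Infeasible (no feasible solution exists)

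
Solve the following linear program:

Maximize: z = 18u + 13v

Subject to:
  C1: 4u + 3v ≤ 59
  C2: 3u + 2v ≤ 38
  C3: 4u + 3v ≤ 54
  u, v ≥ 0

Evaluate the objective at each vertex of the feasible region:
  z(0, 0) = 0
  z(12.67, 0) = 228
  z(6, 10) = 238  ←
  z(0, 18) = 234
The maximum is at u = 6, v = 10.

u = 6, v = 10, z = 238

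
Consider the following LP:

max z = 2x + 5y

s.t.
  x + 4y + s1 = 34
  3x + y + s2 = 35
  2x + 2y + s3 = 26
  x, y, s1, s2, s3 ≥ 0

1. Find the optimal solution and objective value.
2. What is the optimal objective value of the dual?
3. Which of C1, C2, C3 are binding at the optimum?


1. x = 6, y = 7, z = 47
2. 47
3. C1, C3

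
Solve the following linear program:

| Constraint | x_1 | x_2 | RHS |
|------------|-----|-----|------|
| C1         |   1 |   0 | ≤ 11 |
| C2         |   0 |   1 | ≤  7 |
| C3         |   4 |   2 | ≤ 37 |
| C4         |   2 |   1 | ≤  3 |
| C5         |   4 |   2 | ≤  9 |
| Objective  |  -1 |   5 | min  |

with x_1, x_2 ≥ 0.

Evaluate the objective at each vertex of the feasible region:
  z(0, 0) = 0
  z(1.5, 0) = -1.5  ←
  z(0, 3) = 15
The minimum is at x_1 = 1.5, x_2 = 0.

x_1 = 1.5, x_2 = 0, z = -1.5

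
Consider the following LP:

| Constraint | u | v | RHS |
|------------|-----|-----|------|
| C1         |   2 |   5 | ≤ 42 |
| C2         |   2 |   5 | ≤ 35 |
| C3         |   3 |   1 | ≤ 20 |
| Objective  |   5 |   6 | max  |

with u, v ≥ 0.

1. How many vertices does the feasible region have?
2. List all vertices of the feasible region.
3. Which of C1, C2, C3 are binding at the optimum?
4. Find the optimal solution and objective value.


1. 4
2. (0, 0), (6.667, 0), (5, 5), (0, 7)
3. C2, C3
4. u = 5, v = 5, z = 55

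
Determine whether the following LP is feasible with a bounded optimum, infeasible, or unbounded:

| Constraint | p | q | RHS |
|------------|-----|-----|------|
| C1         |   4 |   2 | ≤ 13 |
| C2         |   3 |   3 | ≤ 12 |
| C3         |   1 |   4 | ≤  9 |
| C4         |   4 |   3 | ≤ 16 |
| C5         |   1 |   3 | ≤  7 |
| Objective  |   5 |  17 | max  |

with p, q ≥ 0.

Feasible with a bounded optimal solution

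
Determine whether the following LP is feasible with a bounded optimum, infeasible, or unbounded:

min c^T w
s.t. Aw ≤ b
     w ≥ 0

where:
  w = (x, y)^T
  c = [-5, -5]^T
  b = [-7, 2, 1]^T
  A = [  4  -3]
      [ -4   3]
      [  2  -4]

Infeasible (no feasible solution exists)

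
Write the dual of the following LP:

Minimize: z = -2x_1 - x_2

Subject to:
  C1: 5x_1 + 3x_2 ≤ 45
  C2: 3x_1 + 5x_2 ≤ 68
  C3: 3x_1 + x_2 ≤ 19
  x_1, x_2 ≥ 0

Primal min cᵀx s.t. Ax ≤ b, x ≥ 0  →  Dual max −bᵀy s.t. Aᵀy ≥ −c, y ≥ 0.

Maximize: z = -45y1 - 68y2 - 19y3

Subject to:
  5y1 + 3y2 + 3y3 ≥ 2
  3y1 + 5y2 + y3 ≥ 1
  y1, y2, y3 ≥ 0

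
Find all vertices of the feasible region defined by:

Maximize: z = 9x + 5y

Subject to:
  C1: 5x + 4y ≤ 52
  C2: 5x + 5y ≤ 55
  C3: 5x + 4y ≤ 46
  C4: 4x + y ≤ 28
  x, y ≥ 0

(0, 0), (7, 0), (6, 4), (2, 9), (0, 11)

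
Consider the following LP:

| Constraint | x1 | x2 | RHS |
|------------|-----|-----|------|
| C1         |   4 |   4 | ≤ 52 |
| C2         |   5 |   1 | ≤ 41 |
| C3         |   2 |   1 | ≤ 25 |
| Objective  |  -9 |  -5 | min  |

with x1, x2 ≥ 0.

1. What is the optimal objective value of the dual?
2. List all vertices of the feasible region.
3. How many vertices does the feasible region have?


1. -93
2. (0, 0), (8.2, 0), (7, 6), (0, 13)
3. 4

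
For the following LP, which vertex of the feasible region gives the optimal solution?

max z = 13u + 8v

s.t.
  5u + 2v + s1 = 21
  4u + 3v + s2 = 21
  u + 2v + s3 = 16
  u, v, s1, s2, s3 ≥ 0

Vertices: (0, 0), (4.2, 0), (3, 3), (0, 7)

Evaluate the objective at each vertex of the feasible region:
  z(0, 0) = 0
  z(4.2, 0) = 54.6
  z(3, 3) = 63  ←
  z(0, 7) = 56
The maximum is at u = 3, v = 3.

(3, 3)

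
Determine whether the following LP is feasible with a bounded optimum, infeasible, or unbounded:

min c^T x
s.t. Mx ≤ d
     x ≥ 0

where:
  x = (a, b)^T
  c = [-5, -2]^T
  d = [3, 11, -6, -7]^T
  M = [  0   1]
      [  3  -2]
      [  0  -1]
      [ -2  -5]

Infeasible (no feasible solution exists)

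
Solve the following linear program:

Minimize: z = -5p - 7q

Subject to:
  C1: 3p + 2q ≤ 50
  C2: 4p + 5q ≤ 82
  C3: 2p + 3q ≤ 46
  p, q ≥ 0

Evaluate the objective at each vertex of the feasible region:
  z(0, 0) = 0
  z(16.67, 0) = -83.33
  z(12.29, 6.571) = -107.4
  z(8, 10) = -110  ←
  z(0, 15.33) = -107.3
The minimum is at p = 8, q = 10.

p = 8, q = 10, z = -110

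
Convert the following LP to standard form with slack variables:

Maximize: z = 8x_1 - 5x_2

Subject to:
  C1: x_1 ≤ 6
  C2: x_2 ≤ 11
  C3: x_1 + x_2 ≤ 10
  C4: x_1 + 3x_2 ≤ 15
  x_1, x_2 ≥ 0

max z = 8x_1 - 5x_2

s.t.
  x_1 + s1 = 6
  x_2 + s2 = 11
  x_1 + x_2 + s3 = 10
  x_1 + 3x_2 + s4 = 15
  x_1, x_2, s1, s2, s3, s4 ≥ 0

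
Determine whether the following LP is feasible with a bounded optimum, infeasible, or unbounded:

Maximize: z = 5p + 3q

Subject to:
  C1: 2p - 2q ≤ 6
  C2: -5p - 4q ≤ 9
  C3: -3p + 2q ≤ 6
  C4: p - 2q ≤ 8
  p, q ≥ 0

Unbounded (objective can increase without bound)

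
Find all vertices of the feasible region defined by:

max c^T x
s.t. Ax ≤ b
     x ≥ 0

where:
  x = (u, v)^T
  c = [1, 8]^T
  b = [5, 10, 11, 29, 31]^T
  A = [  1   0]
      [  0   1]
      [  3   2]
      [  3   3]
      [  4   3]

(0, 0), (3.667, 0), (0, 5.5)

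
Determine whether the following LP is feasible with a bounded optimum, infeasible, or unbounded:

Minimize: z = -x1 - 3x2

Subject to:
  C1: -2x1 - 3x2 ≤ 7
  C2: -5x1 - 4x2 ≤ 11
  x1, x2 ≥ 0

Unbounded (objective can decrease without bound)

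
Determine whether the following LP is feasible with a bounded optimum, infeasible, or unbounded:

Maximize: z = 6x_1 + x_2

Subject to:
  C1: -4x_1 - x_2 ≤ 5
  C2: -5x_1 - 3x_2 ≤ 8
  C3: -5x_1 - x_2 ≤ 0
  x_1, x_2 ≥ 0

Unbounded (objective can increase without bound)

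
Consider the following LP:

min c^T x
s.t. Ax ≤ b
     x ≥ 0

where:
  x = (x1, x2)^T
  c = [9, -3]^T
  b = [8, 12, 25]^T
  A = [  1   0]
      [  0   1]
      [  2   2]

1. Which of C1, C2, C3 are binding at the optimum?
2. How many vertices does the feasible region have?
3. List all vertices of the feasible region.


1. C2
2. 5
3. (0, 0), (8, 0), (8, 4.5), (0.5, 12), (0, 12)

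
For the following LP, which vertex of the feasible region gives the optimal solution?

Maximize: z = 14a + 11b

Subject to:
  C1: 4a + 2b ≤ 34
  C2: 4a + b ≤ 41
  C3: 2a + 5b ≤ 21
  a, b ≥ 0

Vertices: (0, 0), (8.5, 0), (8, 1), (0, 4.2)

Evaluate the objective at each vertex of the feasible region:
  z(0, 0) = 0
  z(8.5, 0) = 119
  z(8, 1) = 123  ←
  z(0, 4.2) = 46.2
The maximum is at a = 8, b = 1.

(8, 1)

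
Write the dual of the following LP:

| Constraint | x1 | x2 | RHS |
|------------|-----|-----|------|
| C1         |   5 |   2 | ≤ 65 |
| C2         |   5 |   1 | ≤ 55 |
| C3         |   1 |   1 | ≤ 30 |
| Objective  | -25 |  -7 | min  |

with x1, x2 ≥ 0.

Primal min cᵀx s.t. Ax ≤ b, x ≥ 0  →  Dual max −bᵀy s.t. Aᵀy ≥ −c, y ≥ 0.

Maximize: z = -65y1 - 55y2 - 30y3

Subject to:
  5y1 + 5y2 + y3 ≥ 25
  2y1 + y2 + y3 ≥ 7
  y1, y2, y3 ≥ 0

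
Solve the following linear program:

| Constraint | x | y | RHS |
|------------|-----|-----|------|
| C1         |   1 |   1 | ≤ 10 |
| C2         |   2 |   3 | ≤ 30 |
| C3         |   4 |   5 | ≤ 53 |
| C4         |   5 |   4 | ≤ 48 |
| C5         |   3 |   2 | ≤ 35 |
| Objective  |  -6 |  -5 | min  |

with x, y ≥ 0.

Evaluate the objective at each vertex of the feasible region:
  z(0, 0) = 0
  z(9.6, 0) = -57.6
  z(8, 2) = -58  ←
  z(0, 10) = -50
The minimum is at x = 8, y = 2.

x = 8, y = 2, z = -58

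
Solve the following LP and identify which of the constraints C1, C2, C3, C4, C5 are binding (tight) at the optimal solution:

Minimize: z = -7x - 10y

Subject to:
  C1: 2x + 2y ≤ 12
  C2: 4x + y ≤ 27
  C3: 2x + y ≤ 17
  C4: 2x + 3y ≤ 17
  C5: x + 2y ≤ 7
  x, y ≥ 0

At x = 5, y = 1, compute slack b - a·x for each constraint:
  C1: 12 − 12 = 0  (binding)
  C2: 27 − 21 = 6  (slack)
  C3: 17 − 11 = 6  (slack)
  C4: 17 − 13 = 4  (slack)
  C5: 7 − 7 = 0  (binding)

Optimal: x = 5, y = 1
Binding: C1, C5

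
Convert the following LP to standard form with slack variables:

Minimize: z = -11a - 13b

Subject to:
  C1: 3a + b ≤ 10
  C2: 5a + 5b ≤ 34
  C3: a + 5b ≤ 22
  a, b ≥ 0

min z = -11a - 13b

s.t.
  3a + b + s1 = 10
  5a + 5b + s2 = 34
  a + 5b + s3 = 22
  a, b, s1, s2, s3 ≥ 0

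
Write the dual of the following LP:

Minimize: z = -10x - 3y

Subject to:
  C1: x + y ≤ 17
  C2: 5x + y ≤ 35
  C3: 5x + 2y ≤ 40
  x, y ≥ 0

Primal min cᵀx s.t. Ax ≤ b, x ≥ 0  →  Dual max −bᵀy s.t. Aᵀy ≥ −c, y ≥ 0.

Maximize: z = -17y1 - 35y2 - 40y3

Subject to:
  y1 + 5y2 + 5y3 ≥ 10
  y1 + y2 + 2y3 ≥ 3
  y1, y2, y3 ≥ 0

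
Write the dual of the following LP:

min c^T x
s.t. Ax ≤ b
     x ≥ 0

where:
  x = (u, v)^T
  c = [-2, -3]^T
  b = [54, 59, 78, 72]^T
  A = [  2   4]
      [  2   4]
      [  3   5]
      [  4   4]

Primal min cᵀx s.t. Ax ≤ b, x ≥ 0  →  Dual max −bᵀy s.t. Aᵀy ≥ −c, y ≥ 0.

Maximize: z = -54y1 - 59y2 - 78y3 - 72y4

Subject to:
  2y1 + 2y2 + 3y3 + 4y4 ≥ 2
  4y1 + 4y2 + 5y3 + 4y4 ≥ 3
  y1, y2, y3, y4 ≥ 0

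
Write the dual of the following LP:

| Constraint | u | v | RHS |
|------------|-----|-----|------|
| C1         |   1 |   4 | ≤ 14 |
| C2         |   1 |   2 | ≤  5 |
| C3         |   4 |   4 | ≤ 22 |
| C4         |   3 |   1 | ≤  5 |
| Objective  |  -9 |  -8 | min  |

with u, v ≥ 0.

Primal min cᵀx s.t. Ax ≤ b, x ≥ 0  →  Dual max −bᵀy s.t. Aᵀy ≥ −c, y ≥ 0.

Maximize: z = -14y1 - 5y2 - 22y3 - 5y4

Subject to:
  y1 + y2 + 4y3 + 3y4 ≥ 9
  4y1 + 2y2 + 4y3 + y4 ≥ 8
  y1, y2, y3, y4 ≥ 0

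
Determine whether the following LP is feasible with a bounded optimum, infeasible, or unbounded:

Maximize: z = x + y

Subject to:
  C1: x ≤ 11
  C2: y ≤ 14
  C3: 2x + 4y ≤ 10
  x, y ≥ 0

Feasible with a bounded optimal solution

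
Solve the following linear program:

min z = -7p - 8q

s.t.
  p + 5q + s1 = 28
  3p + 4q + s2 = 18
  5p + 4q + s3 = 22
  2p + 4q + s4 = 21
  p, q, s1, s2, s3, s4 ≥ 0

Evaluate the objective at each vertex of the feasible region:
  z(0, 0) = 0
  z(4.4, 0) = -30.8
  z(2, 3) = -38  ←
  z(0, 4.5) = -36
The minimum is at p = 2, q = 3.

p = 2, q = 3, z = -38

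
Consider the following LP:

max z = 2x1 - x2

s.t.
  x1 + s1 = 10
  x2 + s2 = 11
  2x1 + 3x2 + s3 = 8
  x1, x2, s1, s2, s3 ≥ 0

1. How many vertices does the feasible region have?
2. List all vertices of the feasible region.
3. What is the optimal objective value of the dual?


1. 3
2. (0, 0), (4, 0), (0, 2.667)
3. 8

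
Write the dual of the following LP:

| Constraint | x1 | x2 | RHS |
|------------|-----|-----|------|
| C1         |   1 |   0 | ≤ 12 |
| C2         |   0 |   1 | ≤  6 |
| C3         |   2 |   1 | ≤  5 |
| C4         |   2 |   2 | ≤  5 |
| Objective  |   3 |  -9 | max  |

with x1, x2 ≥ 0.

Primal max cᵀx s.t. Ax ≤ b, x ≥ 0  →  Dual min bᵀy s.t. Aᵀy ≥ c, y ≥ 0.

Minimize: z = 12y1 + 6y2 + 5y3 + 5y4

Subject to:
  y1 + 2y3 + 2y4 ≥ 3
  y2 + y3 + 2y4 ≥ -9
  y1, y2, y3, y4 ≥ 0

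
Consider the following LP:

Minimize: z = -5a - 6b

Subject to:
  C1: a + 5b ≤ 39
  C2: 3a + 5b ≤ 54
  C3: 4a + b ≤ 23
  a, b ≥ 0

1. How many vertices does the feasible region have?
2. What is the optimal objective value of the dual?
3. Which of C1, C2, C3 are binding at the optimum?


1. 4
2. -62
3. C1, C3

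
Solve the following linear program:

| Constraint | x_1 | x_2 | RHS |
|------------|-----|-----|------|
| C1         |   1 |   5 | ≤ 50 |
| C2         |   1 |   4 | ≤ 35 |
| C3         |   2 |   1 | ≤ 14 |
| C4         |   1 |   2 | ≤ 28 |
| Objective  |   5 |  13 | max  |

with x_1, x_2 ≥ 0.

Evaluate the objective at each vertex of the feasible region:
  z(0, 0) = 0
  z(7, 0) = 35
  z(3, 8) = 119  ←
  z(0, 8.75) = 113.8
The maximum is at x_1 = 3, x_2 = 8.

x_1 = 3, x_2 = 8, z = 119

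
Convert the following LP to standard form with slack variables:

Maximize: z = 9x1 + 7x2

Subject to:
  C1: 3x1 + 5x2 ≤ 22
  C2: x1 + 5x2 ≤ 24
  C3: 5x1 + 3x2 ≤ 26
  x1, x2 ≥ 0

max z = 9x1 + 7x2

s.t.
  3x1 + 5x2 + s1 = 22
  x1 + 5x2 + s2 = 24
  5x1 + 3x2 + s3 = 26
  x1, x2, s1, s2, s3 ≥ 0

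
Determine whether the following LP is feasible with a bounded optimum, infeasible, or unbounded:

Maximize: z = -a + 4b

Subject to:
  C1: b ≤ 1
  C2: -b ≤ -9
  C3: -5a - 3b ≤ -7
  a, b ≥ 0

Infeasible (no feasible solution exists)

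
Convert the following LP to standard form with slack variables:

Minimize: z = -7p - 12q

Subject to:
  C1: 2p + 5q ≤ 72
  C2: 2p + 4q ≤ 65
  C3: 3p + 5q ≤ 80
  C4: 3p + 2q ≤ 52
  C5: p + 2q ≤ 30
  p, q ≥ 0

min z = -7p - 12q

s.t.
  2p + 5q + s1 = 72
  2p + 4q + s2 = 65
  3p + 5q + s3 = 80
  3p + 2q + s4 = 52
  p + 2q + s5 = 30
  p, q, s1, s2, s3, s4, s5 ≥ 0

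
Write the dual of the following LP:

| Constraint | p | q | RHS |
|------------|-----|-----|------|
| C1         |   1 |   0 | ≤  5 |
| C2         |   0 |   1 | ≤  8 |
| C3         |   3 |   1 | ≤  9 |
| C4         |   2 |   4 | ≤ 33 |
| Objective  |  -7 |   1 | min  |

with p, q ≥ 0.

Primal min cᵀx s.t. Ax ≤ b, x ≥ 0  →  Dual max −bᵀy s.t. Aᵀy ≥ −c, y ≥ 0.

Maximize: z = -5y1 - 8y2 - 9y3 - 33y4

Subject to:
  y1 + 3y3 + 2y4 ≥ 7
  y2 + y3 + 4y4 ≥ -1
  y1, y2, y3, y4 ≥ 0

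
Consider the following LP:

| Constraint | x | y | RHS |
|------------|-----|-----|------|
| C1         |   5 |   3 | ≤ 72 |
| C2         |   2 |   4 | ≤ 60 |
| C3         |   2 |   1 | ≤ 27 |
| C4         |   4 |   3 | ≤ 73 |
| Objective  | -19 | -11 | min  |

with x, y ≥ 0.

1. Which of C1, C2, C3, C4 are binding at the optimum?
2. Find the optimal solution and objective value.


1. C1, C3
2. x = 9, y = 9, z = -270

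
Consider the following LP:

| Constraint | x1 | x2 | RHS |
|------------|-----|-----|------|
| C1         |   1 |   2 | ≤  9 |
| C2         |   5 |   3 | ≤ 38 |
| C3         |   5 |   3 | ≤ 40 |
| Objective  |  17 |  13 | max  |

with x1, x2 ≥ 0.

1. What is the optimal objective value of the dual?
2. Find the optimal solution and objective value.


1. 132
2. x1 = 7, x2 = 1, z = 132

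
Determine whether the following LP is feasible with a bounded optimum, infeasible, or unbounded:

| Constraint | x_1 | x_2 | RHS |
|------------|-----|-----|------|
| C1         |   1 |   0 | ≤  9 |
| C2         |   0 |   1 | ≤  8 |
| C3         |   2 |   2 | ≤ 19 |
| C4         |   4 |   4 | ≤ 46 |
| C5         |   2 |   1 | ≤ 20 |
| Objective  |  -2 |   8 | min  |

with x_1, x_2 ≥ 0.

Feasible with a bounded optimal solution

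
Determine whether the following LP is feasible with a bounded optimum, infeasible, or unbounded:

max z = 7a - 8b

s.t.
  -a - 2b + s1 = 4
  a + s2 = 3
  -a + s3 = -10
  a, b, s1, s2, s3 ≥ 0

Infeasible (no feasible solution exists)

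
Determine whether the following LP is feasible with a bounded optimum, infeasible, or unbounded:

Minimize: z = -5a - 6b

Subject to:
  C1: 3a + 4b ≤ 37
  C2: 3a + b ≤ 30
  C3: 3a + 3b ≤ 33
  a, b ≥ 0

Feasible with a bounded optimal solution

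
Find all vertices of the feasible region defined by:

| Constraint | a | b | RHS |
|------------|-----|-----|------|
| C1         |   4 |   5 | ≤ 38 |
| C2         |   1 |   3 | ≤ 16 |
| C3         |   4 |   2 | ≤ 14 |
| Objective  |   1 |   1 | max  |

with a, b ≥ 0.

(0, 0), (3.5, 0), (1, 5), (0, 5.333)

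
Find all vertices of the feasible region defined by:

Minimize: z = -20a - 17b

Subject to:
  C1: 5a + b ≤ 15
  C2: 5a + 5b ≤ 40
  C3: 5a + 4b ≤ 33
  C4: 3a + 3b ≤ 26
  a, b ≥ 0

(0, 0), (3, 0), (1.8, 6), (1, 7), (0, 8)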